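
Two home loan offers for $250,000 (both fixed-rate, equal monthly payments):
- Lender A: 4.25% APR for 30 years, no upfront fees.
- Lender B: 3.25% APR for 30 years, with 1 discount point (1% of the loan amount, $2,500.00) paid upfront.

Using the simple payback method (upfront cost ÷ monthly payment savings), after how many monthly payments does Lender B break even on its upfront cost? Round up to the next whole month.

Lender A: monthly rate = 4.25%/12 = 0.0035417; payment = 250,000 × 0.0035417 / (1 − (1+0.0035417)^−360) = $1,229.85.
Lender B: at 3.25% the monthly rate is 0.0027083, so the payment is 250,000 × 0.0027083 / (1 − 1.0027083^−360) = $1,088.02.
Monthly savings = $1,229.85 − $1,088.02 = $141.83.
Break-even = $2,500.00 / $141.83 = 17.63 → 18 months.

18 months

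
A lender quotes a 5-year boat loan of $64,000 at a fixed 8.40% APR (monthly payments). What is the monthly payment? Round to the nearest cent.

$1,309.98

Monthly rate = 8.4%/12 = 0.0070000; payment = 64,000 × 0.0070000 / (1 − (1+0.0070000)^−60) = $1,309.98.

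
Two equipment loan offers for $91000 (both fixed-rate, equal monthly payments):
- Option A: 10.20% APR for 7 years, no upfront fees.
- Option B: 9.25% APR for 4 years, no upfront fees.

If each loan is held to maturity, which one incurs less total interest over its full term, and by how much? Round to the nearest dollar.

Option A: at 10.20% the monthly rate is 0.0085000, so the payment is 91,000 × 0.0085000 / (1 − 1.0085000^−84) = $1,520.13.
Total interest on Option A = 84 × $1,520.13 − $91,000 = $36,690.92.
Option B: at 9.25% the monthly rate is 0.0077083, so the payment is 91,000 × 0.0077083 / (1 − 1.0077083^−48) = $2,275.36.
Total interest on Option B = 48 × $2,275.36 − $91,000 = $18,217.28.
Option B is lower by $18,473.64.

Option B by $18,474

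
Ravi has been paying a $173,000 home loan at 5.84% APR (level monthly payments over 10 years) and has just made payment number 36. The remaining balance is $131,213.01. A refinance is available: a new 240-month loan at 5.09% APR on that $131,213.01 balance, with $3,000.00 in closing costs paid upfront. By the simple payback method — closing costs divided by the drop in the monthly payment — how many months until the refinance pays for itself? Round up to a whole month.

Current payment = 173,000 × 5.84%/12 / (1 − (1+0.0048667)^−120) = $1,906.78.
Refinanced payment = 131,213.01 × 0.0042417 / (1 − (1+0.0042417)^−240) = $872.48.
Monthly savings = $1,906.78 − $872.48 = $1,034.30.
Break-even = $3,000.00 / $1,034.30 = 2.90 → 3 months.

3 months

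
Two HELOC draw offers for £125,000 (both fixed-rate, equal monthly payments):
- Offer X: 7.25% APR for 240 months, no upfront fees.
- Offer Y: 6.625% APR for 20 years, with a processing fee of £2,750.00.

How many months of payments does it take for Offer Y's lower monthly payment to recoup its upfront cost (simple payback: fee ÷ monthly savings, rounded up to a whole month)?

Offer X: monthly rate = 7.25%/12 = 0.0060417; payment = 125,000 × 0.0060417 / (1 − (1+0.0060417)^−240) = £987.97.
Offer Y: at 6.625% the monthly rate is 0.0055208, so the payment is 125,000 × 0.0055208 / (1 − 1.0055208^−240) = £941.19.
Monthly savings = £987.97 − £941.19 = £46.78.
Break-even = £2,750.00 / £46.78 = 58.79 → 59 months.

59 months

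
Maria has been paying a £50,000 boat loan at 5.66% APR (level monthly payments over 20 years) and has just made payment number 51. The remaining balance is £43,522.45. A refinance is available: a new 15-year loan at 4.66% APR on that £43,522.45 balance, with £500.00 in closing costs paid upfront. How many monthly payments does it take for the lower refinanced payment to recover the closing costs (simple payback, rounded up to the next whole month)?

Current payment = 50,000 × 5.66%/12 / (1 − (1+0.0047167)^−240) = £348.48.
Refinanced payment = 43,522.45 × 0.0038833 / (1 − (1+0.0038833)^−180) = £336.51.
Monthly savings = £348.48 − £336.51 = £11.97.
Break-even = £500.00 / £11.97 = 41.77 → 42 months.

42 months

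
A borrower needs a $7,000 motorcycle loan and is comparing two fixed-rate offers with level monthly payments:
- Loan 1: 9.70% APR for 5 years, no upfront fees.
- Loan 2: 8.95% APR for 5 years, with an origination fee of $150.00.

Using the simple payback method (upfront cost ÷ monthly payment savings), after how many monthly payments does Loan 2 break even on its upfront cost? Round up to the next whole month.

Loan 1: monthly rate = 9.7%/12 = 0.0080833; payment = 7,000 × 0.0080833 / (1 − (1+0.0080833)^−60) = $147.70.
Loan 2: monthly rate = 8.95%/12 = 0.0074583; payment = 7,000 × 0.0074583 / (1 − (1+0.0074583)^−60) = $145.14.
Monthly savings = $147.70 − $145.14 = $2.56.
Break-even = $150.00 / $2.56 = 58.59 → 59 months.

59 months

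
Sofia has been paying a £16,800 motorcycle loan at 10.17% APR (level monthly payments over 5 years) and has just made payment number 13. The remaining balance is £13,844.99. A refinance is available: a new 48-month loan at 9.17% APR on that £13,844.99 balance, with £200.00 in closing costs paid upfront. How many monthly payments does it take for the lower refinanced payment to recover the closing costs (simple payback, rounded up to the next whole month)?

Current payment = 16,800 × 10.17%/12 / (1 − (1+0.0084750)^−60) = £358.36.
Refinanced payment = 13,844.99 × 0.0076417 / (1 − (1+0.0076417)^−48) = £345.65.
Monthly savings = £358.36 − £345.65 = £12.71.
Break-even = £200.00 / £12.71 = 15.74 → 16 months.

16 months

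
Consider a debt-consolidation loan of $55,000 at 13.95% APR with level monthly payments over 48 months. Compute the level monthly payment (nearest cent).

$1,501.58

Monthly rate = 13.95%/12 = 0.0116250; payment = 55,000 × 0.0116250 / (1 − (1+0.0116250)^−48) = $1,501.58.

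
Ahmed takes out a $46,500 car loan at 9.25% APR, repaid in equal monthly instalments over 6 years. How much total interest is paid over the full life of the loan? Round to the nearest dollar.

At 9.25% the monthly rate is 0.0077083, so the payment is 46,500 × 0.0077083 / (1 − 1.0077083^−72) = $843.97.
Total paid = 72 × $843.97 = $60,765.84; interest = $60,765.84 − $46,500 = $14,265.84.

$14,266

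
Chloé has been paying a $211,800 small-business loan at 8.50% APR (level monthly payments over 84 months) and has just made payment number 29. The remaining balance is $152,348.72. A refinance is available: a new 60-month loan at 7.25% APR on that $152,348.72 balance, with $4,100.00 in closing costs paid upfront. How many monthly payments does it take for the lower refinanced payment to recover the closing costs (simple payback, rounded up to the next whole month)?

Current payment = 211,800 × 8.5%/12 / (1 − (1+0.0070833)^−84) = $3,354.17.
Refinanced payment = 152,348.72 × 0.0060417 / (1 − (1+0.0060417)^−60) = $3,034.69.
Monthly savings = $3,354.17 − $3,034.69 = $319.48.
Break-even = $4,100.00 / $319.48 = 12.83 → 13 months.

13 months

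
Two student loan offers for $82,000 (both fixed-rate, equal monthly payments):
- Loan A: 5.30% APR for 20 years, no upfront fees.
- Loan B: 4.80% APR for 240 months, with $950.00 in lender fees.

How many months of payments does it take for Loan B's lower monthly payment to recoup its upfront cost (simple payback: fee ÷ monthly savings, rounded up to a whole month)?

Loan A: monthly rate = 5.3%/12 = 0.0044167; payment = 82,000 × 0.0044167 / (1 − (1+0.0044167)^−240) = $554.85.
Loan B: monthly rate = 4.8%/12 = 0.0040000; payment = 82,000 × 0.0040000 / (1 − (1+0.0040000)^−240) = $532.15.
Monthly savings = $554.85 − $532.15 = $22.70.
Break-even = $950.00 / $22.70 = 41.85 → 42 months.

42 months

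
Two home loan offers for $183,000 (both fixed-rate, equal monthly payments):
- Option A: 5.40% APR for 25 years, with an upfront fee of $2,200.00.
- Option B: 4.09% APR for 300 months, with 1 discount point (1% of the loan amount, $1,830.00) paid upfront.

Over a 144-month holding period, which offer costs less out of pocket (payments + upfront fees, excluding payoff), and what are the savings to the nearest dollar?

Option B by $20,216

Option A: at 5.40% the monthly rate is 0.0045000, so the payment is 183,000 × 0.0045000 / (1 − 1.0045000^−300) = $1,112.88.
Option B: at 4.09% the monthly rate is 0.0034083, so the payment is 183,000 × 0.0034083 / (1 − 1.0034083^−300) = $975.06.
Over 144 months: Option A costs 144 × $1,112.88 + $2,200.00 = $162,454.72; Option B costs 144 × $975.06 + $1,830.00 = $142,238.64.
Option B is cheaper by $162,454.72 − $142,238.64 = $20,216.08.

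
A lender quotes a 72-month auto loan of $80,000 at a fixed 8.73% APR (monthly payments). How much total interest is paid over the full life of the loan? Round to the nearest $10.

$23,060

At 8.73% the monthly rate is 0.0072750, so the payment is 80,000 × 0.0072750 / (1 − 1.0072750^−72) = $1,431.35.
Total paid = 72 × $1,431.35 = $103,057.20; interest = $103,057.20 − $80,000 = $23,057.20.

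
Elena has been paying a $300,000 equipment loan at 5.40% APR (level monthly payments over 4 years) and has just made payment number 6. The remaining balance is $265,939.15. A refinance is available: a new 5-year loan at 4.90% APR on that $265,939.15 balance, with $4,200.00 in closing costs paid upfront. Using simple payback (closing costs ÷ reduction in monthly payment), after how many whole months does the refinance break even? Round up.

Current payment = 300,000 × 5.4%/12 / (1 − (1+0.0045000)^−48) = $6,963.28.
Refinanced payment = 265,939.15 × 0.0040833 / (1 − (1+0.0040833)^−60) = $5,006.43.
Monthly savings = $6,963.28 − $5,006.43 = $1,956.85.
Break-even = $4,200.00 / $1,956.85 = 2.15 → 3 months.

3 months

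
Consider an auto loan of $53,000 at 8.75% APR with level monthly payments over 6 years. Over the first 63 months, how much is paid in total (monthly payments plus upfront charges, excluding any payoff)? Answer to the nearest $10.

$59,770

At 8.75% the monthly rate is 0.0072917, so the payment is 53,000 × 0.0072917 / (1 − 1.0072917^−72) = $948.79.
Total outlay = 63 × $948.79 = $59,773.77.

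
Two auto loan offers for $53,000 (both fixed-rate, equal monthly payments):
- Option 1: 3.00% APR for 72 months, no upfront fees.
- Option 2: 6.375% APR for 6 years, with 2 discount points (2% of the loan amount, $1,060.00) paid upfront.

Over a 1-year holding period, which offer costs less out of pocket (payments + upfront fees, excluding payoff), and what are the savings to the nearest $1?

Option 1 by $2,050

Option 1: monthly rate = 3%/12 = 0.0025000; payment = 53,000 × 0.0025000 / (1 − (1+0.0025000)^−72) = $805.26.
Option 2: monthly rate = 6.375%/12 = 0.0053125; payment = 53,000 × 0.0053125 / (1 − (1+0.0053125)^−72) = $887.78.
Over 12 months: Option 1 costs 12 × $805.26 = $9,663.12; Option 2 costs 12 × $887.78 + $1,060.00 = $11,713.36.
Option 1 is cheaper by $11,713.36 − $9,663.12 = $2,050.24.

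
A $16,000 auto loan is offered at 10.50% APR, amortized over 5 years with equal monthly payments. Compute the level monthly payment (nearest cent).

$343.90

At 10.50% the monthly rate is 0.0087500, so the payment is 16,000 × 0.0087500 / (1 − 1.0087500^−60) = $343.90.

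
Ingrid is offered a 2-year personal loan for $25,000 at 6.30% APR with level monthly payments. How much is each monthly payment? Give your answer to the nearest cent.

$1,111.40

At 6.30% the monthly rate is 0.0052500, so the payment is 25,000 × 0.0052500 / (1 − 1.0052500^−24) = $1,111.40.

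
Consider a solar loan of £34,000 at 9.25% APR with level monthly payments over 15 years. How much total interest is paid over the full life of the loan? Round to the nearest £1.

£28,987

Monthly rate = 9.25%/12 = 0.0077083; payment = 34,000 × 0.0077083 / (1 − (1+0.0077083)^−180) = £349.93.
Total paid = 180 × £349.93 = £62,987.40; interest = £62,987.40 − £34,000 = £28,987.40.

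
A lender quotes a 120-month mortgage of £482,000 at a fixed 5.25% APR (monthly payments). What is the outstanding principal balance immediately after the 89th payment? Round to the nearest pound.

£149,614

With monthly rate i = 5.25%/12 = 0.0043750, the balance after k of n payments is P · [(1+i)^n − (1+i)^k] / [(1+i)^n − 1].
(1+0.0043750)^120 = 1.68852421 and (1+0.0043750)^89 = 1.47480491, so the balance is 482,000 × (1.68852421 − 1.47480491) / (1.68852421 − 1) = £149,613.77.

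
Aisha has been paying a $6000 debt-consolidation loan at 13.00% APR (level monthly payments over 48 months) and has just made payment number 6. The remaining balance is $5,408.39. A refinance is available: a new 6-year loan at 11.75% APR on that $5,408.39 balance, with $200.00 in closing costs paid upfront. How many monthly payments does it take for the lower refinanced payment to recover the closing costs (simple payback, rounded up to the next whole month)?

Current payment = 6,000 × 13%/12 / (1 − (1+0.0108333)^−48) = $160.96.
Refinanced payment = 5,408.39 × 0.0097917 / (1 − (1+0.0097917)^−72) = $105.03.
Monthly savings = $160.96 − $105.03 = $55.93.
Break-even = $200.00 / $55.93 = 3.58 → 4 months.

4 months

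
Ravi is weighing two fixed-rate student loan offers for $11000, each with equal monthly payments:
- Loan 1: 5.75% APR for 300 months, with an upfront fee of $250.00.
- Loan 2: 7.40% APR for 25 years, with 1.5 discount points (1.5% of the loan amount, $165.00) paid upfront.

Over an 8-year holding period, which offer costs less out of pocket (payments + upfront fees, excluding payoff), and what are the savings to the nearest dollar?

Loan 1: at 5.75% the monthly rate is 0.0047917, so the payment is 11,000 × 0.0047917 / (1 − 1.0047917^−300) = $69.20.
Loan 2: at 7.40% the monthly rate is 0.0061667, so the payment is 11,000 × 0.0061667 / (1 − 1.0061667^−300) = $80.57.
Over 96 months: Loan 1 costs 96 × $69.20 + $250.00 = $6,893.20; Loan 2 costs 96 × $80.57 + $165.00 = $7,899.72.
Loan 1 is cheaper by $7,899.72 − $6,893.20 = $1,006.52.

Loan 1 by $1,007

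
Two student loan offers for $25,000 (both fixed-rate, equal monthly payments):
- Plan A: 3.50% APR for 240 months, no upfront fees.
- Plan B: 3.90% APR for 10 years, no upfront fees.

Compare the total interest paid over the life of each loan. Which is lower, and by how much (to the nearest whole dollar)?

Plan B by $4,566

Plan A: monthly rate = 3.5%/12 = 0.0029167; payment = 25,000 × 0.0029167 / (1 − (1+0.0029167)^−240) = $144.99.
Total interest on Plan A = 240 × $144.99 − $25,000 = $9,797.60.
Plan B: at 3.90% the monthly rate is 0.0032500, so the payment is 25,000 × 0.0032500 / (1 − 1.0032500^−120) = $251.93.
Total interest on Plan B = 120 × $251.93 − $25,000 = $5,231.60.
Plan B is lower by $4,566.00.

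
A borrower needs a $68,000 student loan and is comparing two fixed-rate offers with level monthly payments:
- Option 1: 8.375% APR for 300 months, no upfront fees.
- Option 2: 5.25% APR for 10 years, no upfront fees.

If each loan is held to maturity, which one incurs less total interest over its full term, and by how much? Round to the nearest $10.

Option 2 by $75,000

Option 1: at 8.375% the monthly rate is 0.0069792, so the payment is 68,000 × 0.0069792 / (1 − 1.0069792^−300) = $541.84.
Total interest on Option 1 = 300 × $541.84 − $68,000 = $94,552.00.
Option 2: monthly rate = 5.25%/12 = 0.0043750; payment = 68,000 × 0.0043750 / (1 − (1+0.0043750)^−120) = $729.58.
Total interest on Option 2 = 120 × $729.58 − $68,000 = $19,549.60.
Option 2 is lower by $75,002.40.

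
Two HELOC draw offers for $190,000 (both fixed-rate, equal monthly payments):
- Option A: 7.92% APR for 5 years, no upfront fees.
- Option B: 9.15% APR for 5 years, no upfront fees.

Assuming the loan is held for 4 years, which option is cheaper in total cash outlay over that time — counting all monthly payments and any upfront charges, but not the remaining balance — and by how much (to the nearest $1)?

Option A by $5,409

Option A: monthly rate = 7.92%/12 = 0.0066000; payment = 190,000 × 0.0066000 / (1 − (1+0.0066000)^−60) = $3,845.24.
Option B: monthly rate = 9.15%/12 = 0.0076250; payment = 190,000 × 0.0076250 / (1 − (1+0.0076250)^−60) = $3,957.93.
Over 48 months: Option A costs 48 × $3,845.24 = $184,571.52; Option B costs 48 × $3,957.93 = $189,980.64.
Option A is cheaper by $189,980.64 − $184,571.52 = $5,409.12.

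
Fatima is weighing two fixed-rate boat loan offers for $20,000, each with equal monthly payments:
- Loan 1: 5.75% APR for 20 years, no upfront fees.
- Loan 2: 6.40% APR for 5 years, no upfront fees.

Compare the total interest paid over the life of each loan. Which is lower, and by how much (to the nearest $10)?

Loan 2 by $10,280

Loan 1: at 5.75% the monthly rate is 0.0047917, so the payment is 20,000 × 0.0047917 / (1 − 1.0047917^−240) = $140.42.
Total interest on Loan 1 = 240 × $140.42 − $20,000 = $13,700.80.
Loan 2: monthly rate = 6.4%/12 = 0.0053333; payment = 20,000 × 0.0053333 / (1 − (1+0.0053333)^−60) = $390.39.
Total interest on Loan 2 = 60 × $390.39 − $20,000 = $3,423.40.
Loan 2 is lower by $10,277.40.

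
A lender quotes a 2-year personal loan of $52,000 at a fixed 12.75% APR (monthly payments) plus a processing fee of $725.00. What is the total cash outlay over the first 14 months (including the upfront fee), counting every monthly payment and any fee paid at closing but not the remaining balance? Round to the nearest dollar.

$35,250

Monthly rate = 12.75%/12 = 0.0106250; payment = 52,000 × 0.0106250 / (1 − (1+0.0106250)^−24) = $2,466.07.
Total outlay = 14 × $2,466.07 + $725.00 = $35,249.98.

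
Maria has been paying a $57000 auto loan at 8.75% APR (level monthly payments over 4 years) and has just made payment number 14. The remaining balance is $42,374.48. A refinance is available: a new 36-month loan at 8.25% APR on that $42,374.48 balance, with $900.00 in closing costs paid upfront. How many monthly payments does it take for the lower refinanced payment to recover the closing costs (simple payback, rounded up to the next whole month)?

12 months

Current payment = 57,000 × 8.75%/12 / (1 − (1+0.0072917)^−48) = $1,411.69.
Refinanced payment = 42,374.48 × 0.0068750 / (1 − (1+0.0068750)^−36) = $1,332.75.
Monthly savings = $1,411.69 − $1,332.75 = $78.94.
Break-even = $900.00 / $78.94 = 11.40 → 12 months.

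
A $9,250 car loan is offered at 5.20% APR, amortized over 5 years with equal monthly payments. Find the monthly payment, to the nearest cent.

$175.41

At 5.20% the monthly rate is 0.0043333, so the payment is 9,250 × 0.0043333 / (1 − 1.0043333^−60) = $175.41.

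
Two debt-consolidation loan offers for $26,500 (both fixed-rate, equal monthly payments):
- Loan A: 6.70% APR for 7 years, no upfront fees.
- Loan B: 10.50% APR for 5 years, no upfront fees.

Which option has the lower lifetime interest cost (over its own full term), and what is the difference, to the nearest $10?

Loan A: at 6.70% the monthly rate is 0.0055833, so the payment is 26,500 × 0.0055833 / (1 − 1.0055833^−84) = $396.08.
Total interest on Loan A = 84 × $396.08 − $26,500 = $6,770.72.
Loan B: at 10.50% the monthly rate is 0.0087500, so the payment is 26,500 × 0.0087500 / (1 − 1.0087500^−60) = $569.59.
Total interest on Loan B = 60 × $569.59 − $26,500 = $7,675.40.
Loan A is lower by $904.68.

Loan A by $900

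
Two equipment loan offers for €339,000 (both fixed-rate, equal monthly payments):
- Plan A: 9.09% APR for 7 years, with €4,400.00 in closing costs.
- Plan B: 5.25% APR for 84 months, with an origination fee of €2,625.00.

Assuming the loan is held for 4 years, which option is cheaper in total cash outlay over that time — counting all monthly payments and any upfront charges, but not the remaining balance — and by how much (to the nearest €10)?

Plan A: monthly rate = 9.09%/12 = 0.0075750; payment = 339,000 × 0.0075750 / (1 − (1+0.0075750)^−84) = €5,469.69.
Plan B: at 5.25% the monthly rate is 0.0043750, so the payment is 339,000 × 0.0043750 / (1 − 1.0043750^−84) = €4,831.32.
Over 48 months: Plan A costs 48 × €5,469.69 + €4,400.00 = €266,945.12; Plan B costs 48 × €4,831.32 + €2,625.00 = €234,528.36.
Plan B is cheaper by €266,945.12 − €234,528.36 = €32,416.76.

Plan B by €32,420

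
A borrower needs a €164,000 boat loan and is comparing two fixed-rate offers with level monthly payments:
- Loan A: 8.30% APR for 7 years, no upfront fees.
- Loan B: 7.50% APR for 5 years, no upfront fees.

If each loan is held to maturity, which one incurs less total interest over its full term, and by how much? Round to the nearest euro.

Loan B by €19,607

Loan A: monthly rate = 8.3%/12 = 0.0069167; payment = 164,000 × 0.0069167 / (1 − (1+0.0069167)^−84) = €2,580.72.
Total interest on Loan A = 84 × €2,580.72 − €164,000 = €52,780.48.
Loan B: at 7.50% the monthly rate is 0.0062500, so the payment is 164,000 × 0.0062500 / (1 − 1.0062500^−60) = €3,286.22.
Total interest on Loan B = 60 × €3,286.22 − €164,000 = €33,173.20.
Loan B is lower by €19,607.28.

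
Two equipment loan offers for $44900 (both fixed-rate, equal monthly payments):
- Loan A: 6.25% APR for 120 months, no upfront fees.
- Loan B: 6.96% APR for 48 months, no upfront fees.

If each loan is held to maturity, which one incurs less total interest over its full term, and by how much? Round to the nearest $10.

Loan B by $8,930

Loan A: at 6.25% the monthly rate is 0.0052083, so the payment is 44,900 × 0.0052083 / (1 − 1.0052083^−120) = $504.14.
Total interest on Loan A = 120 × $504.14 − $44,900 = $15,596.80.
Loan B: monthly rate = 6.96%/12 = 0.0058000; payment = 44,900 × 0.0058000 / (1 − (1+0.0058000)^−48) = $1,074.35.
Total interest on Loan B = 48 × $1,074.35 − $44,900 = $6,668.80.
Loan B is lower by $8,928.00.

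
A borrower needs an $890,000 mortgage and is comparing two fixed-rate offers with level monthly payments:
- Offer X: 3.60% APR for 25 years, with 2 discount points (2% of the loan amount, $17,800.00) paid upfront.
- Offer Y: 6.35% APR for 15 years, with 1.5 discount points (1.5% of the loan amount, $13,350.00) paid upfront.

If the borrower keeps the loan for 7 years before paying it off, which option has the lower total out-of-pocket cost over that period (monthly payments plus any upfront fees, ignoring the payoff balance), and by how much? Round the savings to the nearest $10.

Offer X: monthly rate = 3.6%/12 = 0.0030000; payment = 890,000 × 0.0030000 / (1 − (1+0.0030000)^−300) = $4,503.42.
Offer Y: at 6.35% the monthly rate is 0.0052917, so the payment is 890,000 × 0.0052917 / (1 − 1.0052917^−180) = $7,679.65.
Over 84 months: Offer X costs 84 × $4,503.42 + $17,800.00 = $396,087.28; Offer Y costs 84 × $7,679.65 + $13,350.00 = $658,440.60.
Offer X is cheaper by $658,440.60 − $396,087.28 = $262,353.32.

Offer X by $262,350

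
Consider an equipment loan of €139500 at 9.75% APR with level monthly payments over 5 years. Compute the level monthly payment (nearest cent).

€2,946.83

Monthly rate = 9.75%/12 = 0.0081250; payment = 139,500 × 0.0081250 / (1 − (1+0.0081250)^−60) = €2,946.83.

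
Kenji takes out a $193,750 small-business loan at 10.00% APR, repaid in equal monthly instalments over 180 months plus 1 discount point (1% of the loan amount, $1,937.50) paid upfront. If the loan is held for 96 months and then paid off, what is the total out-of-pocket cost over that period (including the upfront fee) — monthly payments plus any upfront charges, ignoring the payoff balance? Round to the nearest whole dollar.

At 10.00% the monthly rate is 0.0083333, so the payment is 193,750 × 0.0083333 / (1 − 1.0083333^−180) = $2,082.05.
Total outlay = 96 × $2,082.05 + $1,937.50 = $201,814.30.

$201,814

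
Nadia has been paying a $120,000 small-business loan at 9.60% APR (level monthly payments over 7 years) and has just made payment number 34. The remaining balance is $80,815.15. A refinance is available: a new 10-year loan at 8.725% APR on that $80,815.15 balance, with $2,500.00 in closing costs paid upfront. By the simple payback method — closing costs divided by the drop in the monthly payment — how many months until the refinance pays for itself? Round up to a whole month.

3 months

Current payment = 120,000 × 9.6%/12 / (1 − (1+0.0080000)^−84) = $1,967.43.
Refinanced payment = 80,815.15 × 0.0072708 / (1 − (1+0.0072708)^−120) = $1,011.74.
Monthly savings = $1,967.43 − $1,011.74 = $955.69.
Break-even = $2,500.00 / $955.69 = 2.62 → 3 months.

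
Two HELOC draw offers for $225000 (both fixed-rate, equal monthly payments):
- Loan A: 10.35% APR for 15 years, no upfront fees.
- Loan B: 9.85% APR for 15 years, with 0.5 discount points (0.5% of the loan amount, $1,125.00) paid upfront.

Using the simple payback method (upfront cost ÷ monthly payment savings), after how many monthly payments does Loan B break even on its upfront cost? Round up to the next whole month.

Loan A: monthly rate = 10.35%/12 = 0.0086250; payment = 225,000 × 0.0086250 / (1 − (1+0.0086250)^−180) = $2,466.27.
Loan B: monthly rate = 9.85%/12 = 0.0082083; payment = 225,000 × 0.0082083 / (1 − (1+0.0082083)^−180) = $2,397.26.
Monthly savings = $2,466.27 − $2,397.26 = $69.01.
Break-even = $1,125.00 / $69.01 = 16.30 → 17 months.

17 months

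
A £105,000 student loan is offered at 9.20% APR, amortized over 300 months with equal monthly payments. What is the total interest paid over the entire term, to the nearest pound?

£163,674

At 9.20% the monthly rate is 0.0076667, so the payment is 105,000 × 0.0076667 / (1 − 1.0076667^−300) = £895.58.
Total paid = 300 × £895.58 = £268,674.00; interest = £268,674.00 − £105,000 = £163,674.00.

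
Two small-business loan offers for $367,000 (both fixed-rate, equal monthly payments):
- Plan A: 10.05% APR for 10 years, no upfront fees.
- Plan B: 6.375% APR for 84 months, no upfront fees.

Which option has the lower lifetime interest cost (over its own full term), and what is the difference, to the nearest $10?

Plan B by $127,300

Plan A: monthly rate = 10.05%/12 = 0.0083750; payment = 367,000 × 0.0083750 / (1 − (1+0.0083750)^−120) = $4,860.10.
Total interest on Plan A = 120 × $4,860.10 − $367,000 = $216,212.00.
Plan B: monthly rate = 6.375%/12 = 0.0053125; payment = 367,000 × 0.0053125 / (1 − (1+0.0053125)^−84) = $5,427.56.
Total interest on Plan B = 84 × $5,427.56 − $367,000 = $88,915.04.
Plan B is lower by $127,296.96.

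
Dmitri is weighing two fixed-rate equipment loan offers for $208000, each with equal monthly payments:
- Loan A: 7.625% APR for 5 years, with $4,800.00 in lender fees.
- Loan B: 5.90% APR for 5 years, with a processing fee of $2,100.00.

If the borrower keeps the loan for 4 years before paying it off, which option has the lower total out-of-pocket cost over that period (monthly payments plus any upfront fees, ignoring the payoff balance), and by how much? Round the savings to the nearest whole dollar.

Loan A: monthly rate = 7.625%/12 = 0.0063542; payment = 208,000 × 0.0063542 / (1 − (1+0.0063542)^−60) = $4,180.26.
Loan B: monthly rate = 5.9%/12 = 0.0049167; payment = 208,000 × 0.0049167 / (1 − (1+0.0049167)^−60) = $4,011.56.
Over 48 months: Loan A costs 48 × $4,180.26 + $4,800.00 = $205,452.48; Loan B costs 48 × $4,011.56 + $2,100.00 = $194,654.88.
Loan B is cheaper by $205,452.48 − $194,654.88 = $10,797.60.

Loan B by $10,798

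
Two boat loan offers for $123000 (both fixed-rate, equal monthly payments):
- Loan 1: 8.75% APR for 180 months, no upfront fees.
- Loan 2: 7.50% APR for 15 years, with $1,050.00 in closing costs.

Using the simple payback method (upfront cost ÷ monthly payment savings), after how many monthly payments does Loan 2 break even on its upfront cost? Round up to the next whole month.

12 months

Loan 1: at 8.75% the monthly rate is 0.0072917, so the payment is 123,000 × 0.0072917 / (1 − 1.0072917^−180) = $1,229.32.
Loan 2: monthly rate = 7.5%/12 = 0.0062500; payment = 123,000 × 0.0062500 / (1 − (1+0.0062500)^−180) = $1,140.23.
Monthly savings = $1,229.32 − $1,140.23 = $89.09.
Break-even = $1,050.00 / $89.09 = 11.79 → 12 months.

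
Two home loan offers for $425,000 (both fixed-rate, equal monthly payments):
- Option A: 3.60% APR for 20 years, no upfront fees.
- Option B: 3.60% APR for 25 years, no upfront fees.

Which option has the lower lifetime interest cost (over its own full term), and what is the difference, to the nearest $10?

Option A: monthly rate = 3.6%/12 = 0.0030000; payment = 425,000 × 0.0030000 / (1 − (1+0.0030000)^−240) = $2,486.72.
Total interest on Option A = 240 × $2,486.72 − $425,000 = $171,812.80.
Option B: at 3.60% the monthly rate is 0.0030000, so the payment is 425,000 × 0.0030000 / (1 − 1.0030000^−300) = $2,150.51.
Total interest on Option B = 300 × $2,150.51 − $425,000 = $220,153.00.
Option A is lower by $48,340.20.

Option A by $48,340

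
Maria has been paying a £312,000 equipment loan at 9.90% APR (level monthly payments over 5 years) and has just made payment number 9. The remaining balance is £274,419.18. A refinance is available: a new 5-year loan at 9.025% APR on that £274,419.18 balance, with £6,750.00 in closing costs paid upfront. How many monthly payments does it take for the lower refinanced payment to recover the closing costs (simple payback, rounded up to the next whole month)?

8 months

Current payment = 312,000 × 9.9%/12 / (1 − (1+0.0082500)^−60) = £6,613.74.
Refinanced payment = 274,419.18 × 0.0075208 / (1 − (1+0.0075208)^−60) = £5,699.82.
Monthly savings = £6,613.74 − £5,699.82 = £913.92.
Break-even = £6,750.00 / £913.92 = 7.39 → 8 months.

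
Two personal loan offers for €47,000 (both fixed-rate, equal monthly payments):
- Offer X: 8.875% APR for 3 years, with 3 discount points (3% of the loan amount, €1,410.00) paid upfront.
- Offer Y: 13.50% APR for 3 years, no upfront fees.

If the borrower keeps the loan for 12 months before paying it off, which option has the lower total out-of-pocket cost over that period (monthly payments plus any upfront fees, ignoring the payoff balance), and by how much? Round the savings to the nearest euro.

Offer Y by €173

Offer X: monthly rate = 8.875%/12 = 0.0073958; payment = 47,000 × 0.0073958 / (1 − (1+0.0073958)^−36) = €1,491.85.
Offer Y: monthly rate = 13.5%/12 = 0.0112500; payment = 47,000 × 0.0112500 / (1 − (1+0.0112500)^−36) = €1,594.96.
Over 12 months: Offer X costs 12 × €1,491.85 + €1,410.00 = €19,312.20; Offer Y costs 12 × €1,594.96 = €19,139.52.
Offer Y is cheaper by €19,312.20 − €19,139.52 = €172.68.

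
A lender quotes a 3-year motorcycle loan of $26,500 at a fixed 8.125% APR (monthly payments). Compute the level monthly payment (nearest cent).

$831.94

At 8.125% the monthly rate is 0.0067708, so the payment is 26,500 × 0.0067708 / (1 − 1.0067708^−36) = $831.94.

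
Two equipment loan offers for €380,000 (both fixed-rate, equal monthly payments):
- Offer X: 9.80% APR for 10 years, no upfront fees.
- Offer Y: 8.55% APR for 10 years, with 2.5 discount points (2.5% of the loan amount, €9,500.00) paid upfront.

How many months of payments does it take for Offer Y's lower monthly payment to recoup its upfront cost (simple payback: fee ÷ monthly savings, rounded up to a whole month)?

37 months

Offer X: at 9.80% the monthly rate is 0.0081667, so the payment is 380,000 × 0.0081667 / (1 − 1.0081667^−120) = €4,979.74.
Offer Y: monthly rate = 8.55%/12 = 0.0071250; payment = 380,000 × 0.0071250 / (1 − (1+0.0071250)^−120) = €4,721.62.
Monthly savings = €4,979.74 − €4,721.62 = €258.12.
Break-even = €9,500.00 / €258.12 = 36.80 → 37 months.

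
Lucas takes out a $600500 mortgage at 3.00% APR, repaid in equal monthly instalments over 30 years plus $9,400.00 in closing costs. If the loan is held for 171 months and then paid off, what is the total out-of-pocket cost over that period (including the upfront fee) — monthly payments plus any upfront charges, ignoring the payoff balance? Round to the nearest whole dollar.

Monthly rate = 3%/12 = 0.0025000; payment = 600,500 × 0.0025000 / (1 − (1+0.0025000)^−360) = $2,531.73.
Total outlay = 171 × $2,531.73 + $9,400.00 = $442,325.83.

$442,326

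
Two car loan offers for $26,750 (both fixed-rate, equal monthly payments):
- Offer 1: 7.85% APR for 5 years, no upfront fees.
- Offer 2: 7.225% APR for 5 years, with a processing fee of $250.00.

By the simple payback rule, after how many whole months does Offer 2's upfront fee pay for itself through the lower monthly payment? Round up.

32 months

Offer 1: at 7.85% the monthly rate is 0.0065417, so the payment is 26,750 × 0.0065417 / (1 − 1.0065417^−60) = $540.48.
Offer 2: at 7.225% the monthly rate is 0.0060208, so the payment is 26,750 × 0.0060208 / (1 − 1.0060208^−60) = $532.53.
Monthly savings = $540.48 − $532.53 = $7.95.
Break-even = $250.00 / $7.95 = 31.45 → 32 months.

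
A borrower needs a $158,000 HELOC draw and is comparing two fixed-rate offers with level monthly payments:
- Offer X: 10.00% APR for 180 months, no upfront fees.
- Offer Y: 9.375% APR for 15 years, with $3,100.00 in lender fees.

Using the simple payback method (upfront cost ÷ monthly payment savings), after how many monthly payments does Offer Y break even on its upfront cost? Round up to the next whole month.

Offer X: monthly rate = 10%/12 = 0.0083333; payment = 158,000 × 0.0083333 / (1 − (1+0.0083333)^−180) = $1,697.88.
Offer Y: at 9.375% the monthly rate is 0.0078125, so the payment is 158,000 × 0.0078125 / (1 − 1.0078125^−180) = $1,637.98.
Monthly savings = $1,697.88 − $1,637.98 = $59.90.
Break-even = $3,100.00 / $59.90 = 51.75 → 52 months.

52 months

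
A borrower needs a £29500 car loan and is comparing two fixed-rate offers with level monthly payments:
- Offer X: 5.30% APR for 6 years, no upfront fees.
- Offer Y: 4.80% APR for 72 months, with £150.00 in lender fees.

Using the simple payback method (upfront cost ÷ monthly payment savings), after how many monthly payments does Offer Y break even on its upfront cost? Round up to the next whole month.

Offer X: monthly rate = 5.3%/12 = 0.0044167; payment = 29,500 × 0.0044167 / (1 − (1+0.0044167)^−72) = £479.21.
Offer Y: monthly rate = 4.8%/12 = 0.0040000; payment = 29,500 × 0.0040000 / (1 − (1+0.0040000)^−72) = £472.36.
Monthly savings = £479.21 − £472.36 = £6.85.
Break-even = £150.00 / £6.85 = 21.90 → 22 months.

22 months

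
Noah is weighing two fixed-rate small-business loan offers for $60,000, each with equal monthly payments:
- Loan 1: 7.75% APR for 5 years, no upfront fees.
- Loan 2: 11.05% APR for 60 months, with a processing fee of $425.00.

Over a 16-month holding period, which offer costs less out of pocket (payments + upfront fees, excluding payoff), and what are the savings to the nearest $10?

Loan 1 by $1,970

Loan 1: at 7.75% the monthly rate is 0.0064583, so the payment is 60,000 × 0.0064583 / (1 − 1.0064583^−60) = $1,209.42.
Loan 2: at 11.05% the monthly rate is 0.0092083, so the payment is 60,000 × 0.0092083 / (1 − 1.0092083^−60) = $1,306.04.
Over 16 months: Loan 1 costs 16 × $1,209.42 = $19,350.72; Loan 2 costs 16 × $1,306.04 + $425.00 = $21,321.64.
Loan 1 is cheaper by $21,321.64 − $19,350.72 = $1,970.92.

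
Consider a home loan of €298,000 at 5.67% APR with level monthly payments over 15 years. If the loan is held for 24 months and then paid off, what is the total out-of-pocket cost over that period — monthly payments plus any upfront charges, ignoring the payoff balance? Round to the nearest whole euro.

€59,085

At 5.67% the monthly rate is 0.0047250, so the payment is 298,000 × 0.0047250 / (1 − 1.0047250^−180) = €2,461.87.
Total outlay = 24 × €2,461.87 = €59,084.88.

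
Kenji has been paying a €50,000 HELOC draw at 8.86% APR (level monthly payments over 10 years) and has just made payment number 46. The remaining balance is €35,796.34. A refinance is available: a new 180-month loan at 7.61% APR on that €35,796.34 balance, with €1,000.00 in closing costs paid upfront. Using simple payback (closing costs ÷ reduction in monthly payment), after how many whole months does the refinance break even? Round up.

4 months

Current payment = 50,000 × 8.86%/12 / (1 − (1+0.0073833)^−120) = €629.60.
Refinanced payment = 35,796.34 × 0.0063417 / (1 − (1+0.0063417)^−180) = €334.08.
Monthly savings = €629.60 − €334.08 = €295.52.
Break-even = €1,000.00 / €295.52 = 3.38 → 4 months.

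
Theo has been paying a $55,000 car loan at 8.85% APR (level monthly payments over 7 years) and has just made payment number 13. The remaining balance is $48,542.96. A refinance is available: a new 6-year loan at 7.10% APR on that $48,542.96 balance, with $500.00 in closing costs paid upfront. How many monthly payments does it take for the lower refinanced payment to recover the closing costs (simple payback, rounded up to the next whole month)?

10 months

Current payment = 55,000 × 8.85%/12 / (1 − (1+0.0073750)^−84) = $880.72.
Refinanced payment = 48,542.96 × 0.0059167 / (1 − (1+0.0059167)^−72) = $829.94.
Monthly savings = $880.72 − $829.94 = $50.78.
Break-even = $500.00 / $50.78 = 9.85 → 10 months.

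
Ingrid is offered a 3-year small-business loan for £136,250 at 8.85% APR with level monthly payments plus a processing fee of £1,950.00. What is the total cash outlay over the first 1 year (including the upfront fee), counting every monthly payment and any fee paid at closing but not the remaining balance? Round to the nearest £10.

At 8.85% the monthly rate is 0.0073750, so the payment is 136,250 × 0.0073750 / (1 − 1.0073750^−36) = £4,323.21.
Total outlay = 12 × £4,323.21 + £1,950.00 = £53,828.52.

£53,830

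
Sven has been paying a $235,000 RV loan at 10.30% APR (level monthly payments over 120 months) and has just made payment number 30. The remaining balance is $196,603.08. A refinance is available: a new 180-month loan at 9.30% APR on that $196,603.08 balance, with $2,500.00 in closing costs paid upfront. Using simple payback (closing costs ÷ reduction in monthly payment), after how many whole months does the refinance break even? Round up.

Current payment = 235,000 × 10.3%/12 / (1 − (1+0.0085833)^−120) = $3,144.71.
Refinanced payment = 196,603.08 × 0.0077500 / (1 − (1+0.0077500)^−180) = $2,029.32.
Monthly savings = $3,144.71 − $2,029.32 = $1,115.39.
Break-even = $2,500.00 / $1,115.39 = 2.24 → 3 months.

3 months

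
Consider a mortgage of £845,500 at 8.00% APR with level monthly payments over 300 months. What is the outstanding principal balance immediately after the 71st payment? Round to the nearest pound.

£765,111

With monthly rate i = 8%/12 = 0.0066667, the balance after k of n payments is P · [(1+i)^n − (1+i)^k] / [(1+i)^n − 1].
(1+0.0066667)^300 = 7.34017596 and (1+0.0066667)^71 = 1.60281672, so the balance is 845,500 × (7.34017596 − 1.60281672) / (7.34017596 − 1) = £765,110.82.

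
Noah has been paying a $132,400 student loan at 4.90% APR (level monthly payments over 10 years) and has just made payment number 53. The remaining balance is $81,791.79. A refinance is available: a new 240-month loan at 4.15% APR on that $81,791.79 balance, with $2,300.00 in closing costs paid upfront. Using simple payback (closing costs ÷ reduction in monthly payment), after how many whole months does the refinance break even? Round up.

Current payment = 132,400 × 4.9%/12 / (1 − (1+0.0040833)^−120) = $1,397.84.
Refinanced payment = 81,791.79 × 0.0034583 / (1 − (1+0.0034583)^−240) = $502.13.
Monthly savings = $1,397.84 − $502.13 = $895.71.
Break-even = $2,300.00 / $895.71 = 2.57 → 3 months.

3 months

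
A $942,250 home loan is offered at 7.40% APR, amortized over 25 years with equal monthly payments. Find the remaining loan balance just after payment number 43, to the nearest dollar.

With monthly rate i = 7.4%/12 = 0.0061667, the balance after k of n payments is P · [(1+i)^n − (1+i)^k] / [(1+i)^n − 1].
(1+0.0061667)^300 = 6.32379293 and (1+0.0061667)^43 = 1.30258717, so the balance is 942,250 × (6.32379293 − 1.30258717) / (6.32379293 − 1) = $888,695.56.

$888,696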